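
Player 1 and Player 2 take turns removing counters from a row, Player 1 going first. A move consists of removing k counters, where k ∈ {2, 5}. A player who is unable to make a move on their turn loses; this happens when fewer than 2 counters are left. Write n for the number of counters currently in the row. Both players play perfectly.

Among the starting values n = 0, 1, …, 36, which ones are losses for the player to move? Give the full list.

Label each position W (a win for the player to move) or L (a loss). A position with no legal move is L; any other position is W exactly when some move reaches an L, and L when every move reaches a W.
n=0: no move → L
n=1: no move → L
n=2: →0(L), so W
n=3: →1(L), so W
n=4: →2(W) only, which is W, so L
n=5: →0(L), so W
n=6: →4(L), so W
n=7: →5(W), 2(W) — all W, so L
n=8: →6(W), 3(W) — all W, so L
n=9: →7(L), so W
n=10: →8(L), so W
n=11: →9(W), 6(W) — all W, so L
n=12: →7(L), so W
n=13: →11(L), so W
n=14: →12(W), 9(W) — all W, so L
n=15: →13(W), 10(W) — all W, so L
n=16: →14(L), so W
n=17: →15(L), so W
n=18: →16(W), 13(W) — all W, so L
n=19: →14(L), so W
n=20: →18(L), so W
n=21: →19(W), 16(W) — all W, so L
n=22: →20(W), 17(W) — all W, so L
n=23: →21(L), so W
n=24: →22(L), so W
n=25: →23(W), 20(W) — all W, so L
n=26: →21(L), so W
n=27: →25(L), so W
n=28: →26(W), 23(W) — all W, so L
n=29: →27(W), 24(W) — all W, so L
n=30: →28(L), so W
n=31: →29(L), so W
n=32: →30(W), 27(W) — all W, so L
n=33: →28(L), so W
n=34: →32(L), so W
n=35: →33(W), 30(W) — all W, so L
n=36: →34(W), 31(W) — all W, so L
The losing starting values of n are exactly the entries labelled L in this table (17 of them).

0, 1, 4, 7, 8, 11, 14, 15, 18, 21, 22, 25, 28, 29, 32, 35, 36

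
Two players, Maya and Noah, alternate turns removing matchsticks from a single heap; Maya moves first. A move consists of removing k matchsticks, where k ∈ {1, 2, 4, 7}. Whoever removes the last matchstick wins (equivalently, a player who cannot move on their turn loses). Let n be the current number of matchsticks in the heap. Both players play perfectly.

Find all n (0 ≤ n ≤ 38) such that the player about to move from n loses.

Build the W/L table. Terminal = L. A non-terminal position is W if it has a move to some L; otherwise it is L.
n=0: no move → L
n=1: reaches L-position 0 → W
n=2: reaches L-position 0 → W
n=3: only reaches 2(W), 1(W), all W → L
n=4: reaches L-position 3 → W
n=5: reaches L-position 3 → W
n=6: only reaches 5(W), 4(W), 2(W), all W → L
n=7: reaches L-position 6 → W
n=8: reaches L-position 6 → W
n=9: only reaches 8(W), 7(W), 5(W), 2(W), all W → L
n=10: reaches L-position 9 → W
n=11: reaches L-position 9 → W
n=12: only reaches 11(W), 10(W), 8(W), 5(W), all W → L
n=13: reaches L-position 12 → W
n=14: reaches L-position 12 → W
n=15: only reaches 14(W), 13(W), 11(W), 8(W), all W → L
n=16: reaches L-position 15 → W
n=17: reaches L-position 15 → W
n=18: only reaches 17(W), 16(W), 14(W), 11(W), all W → L
n=19: reaches L-position 18 → W
n=20: reaches L-position 18 → W
n=21: only reaches 20(W), 19(W), 17(W), 14(W), all W → L
n=22: reaches L-position 21 → W
n=23: reaches L-position 21 → W
n=24: only reaches 23(W), 22(W), 20(W), 17(W), all W → L
n=25: reaches L-position 24 → W
n=26: reaches L-position 24 → W
n=27: only reaches 26(W), 25(W), 23(W), 20(W), all W → L
n=28: reaches L-position 27 → W
n=29: reaches L-position 27 → W
n=30: only reaches 29(W), 28(W), 26(W), 23(W), all W → L
n=31: reaches L-position 30 → W
n=32: reaches L-position 30 → W
n=33: only reaches 32(W), 31(W), 29(W), 26(W), all W → L
n=34: reaches L-position 33 → W
n=35: reaches L-position 33 → W
n=36: only reaches 35(W), 34(W), 32(W), 29(W), all W → L
n=37: reaches L-position 36 → W
n=38: reaches L-position 36 → W
Reading off the rows marked L gives the requested list; there are 13 such values of n.

0, 3, 6, 9, 12, 15, 18, 21, 24, 27, 30, 33, 36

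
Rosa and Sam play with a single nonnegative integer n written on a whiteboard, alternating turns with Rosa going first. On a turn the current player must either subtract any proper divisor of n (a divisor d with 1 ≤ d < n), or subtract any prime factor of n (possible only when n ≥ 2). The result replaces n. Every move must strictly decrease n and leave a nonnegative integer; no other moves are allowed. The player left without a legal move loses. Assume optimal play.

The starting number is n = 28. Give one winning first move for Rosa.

Move to 14.

Build the W/L table. Terminal = L. A non-terminal position is W if it has a move to some L; otherwise it is L.
n=0: no move → L
n=1: no move → L
n=2: reaches L-position 0 → W
n=3: reaches L-position 0 → W
n=4: only reaches 2(W), 3(W), all W → L
n=5: reaches L-position 0 → W
n=6: reaches L-position 4 → W
n=7: reaches L-position 0 → W
n=8: reaches L-position 4 → W
n=9: only reaches 6(W), 8(W), all W → L
n=10: reaches L-position 9 → W
n=11: reaches L-position 0 → W
n=12: reaches L-position 9 → W
n=13: reaches L-position 0 → W
n=14: only reaches 7(W), 12(W), 13(W), all W → L
n=15: reaches L-position 14 → W
n=16: reaches L-position 14 → W
n=17: reaches L-position 0 → W
n=18: reaches L-position 9 → W
n=19: reaches L-position 0 → W
n=20: only reaches 10(W), 15(W), 16(W), 18(W), 19(W), all W → L
n=21: reaches L-position 14 → W
n=22: reaches L-position 20 → W
n=23: reaches L-position 0 → W
n=24: reaches L-position 20 → W
n=25: reaches L-position 20 → W
n=26: only reaches 13(W), 24(W), 25(W), all W → L
n=27: reaches L-position 26 → W
n=28: reaches L-position 14 → W
From 28, the L positions reachable in one move are: 14, 26. Any move reaching one of these is winning.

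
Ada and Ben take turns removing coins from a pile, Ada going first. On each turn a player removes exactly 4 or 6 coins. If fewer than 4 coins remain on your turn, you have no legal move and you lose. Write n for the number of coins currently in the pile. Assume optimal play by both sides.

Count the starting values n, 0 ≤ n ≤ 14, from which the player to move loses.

Label each position W (a win for the player to move) or L (a loss). A position with no legal move is L; any other position is W exactly when some move reaches an L, and L when every move reaches a W.
n=0: no move → L
n=1: no move → L
n=2: no move → L
n=3: no move → L
n=4: can move to 0, which is L ⇒ W
n=5: can move to 1, which is L ⇒ W
n=6: can move to 2, which is L ⇒ W
n=7: can move to 3, which is L ⇒ W
n=8: can move to 2, which is L ⇒ W
n=9: can move to 3, which is L ⇒ W
n=10: moves to 6(W), 4(W); every one is W ⇒ L
n=11: moves to 7(W), 5(W); every one is W ⇒ L
n=12: moves to 8(W), 6(W); every one is W ⇒ L
n=13: moves to 9(W), 7(W); every one is W ⇒ L
n=14: can move to 10, which is L ⇒ W
L entries with 0 ≤ n ≤ 14: n = 0, 1, 2, 3, 10, 11, 12, 13; that makes 8.

8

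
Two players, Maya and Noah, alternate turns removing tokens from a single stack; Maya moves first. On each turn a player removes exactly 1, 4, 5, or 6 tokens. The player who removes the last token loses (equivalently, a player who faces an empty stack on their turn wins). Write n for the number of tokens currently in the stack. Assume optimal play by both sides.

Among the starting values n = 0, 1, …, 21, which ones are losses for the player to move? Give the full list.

Label each position W (a win for the player to move) or L (a loss). A position with no legal move is W; any other position is W exactly when some move reaches an L, and L when every move reaches a W.
n=0: no move; the opponent has just taken the last token and therefore loses → W
n=1: L (sole option 0(W) is W)
n=2: W (go to 1, an L position)
n=3: L (sole option 2(W) is W)
n=4: W (go to 3, an L position)
n=5: W (go to 1, an L position)
n=6: W (go to 1, an L position)
n=7: W (go to 3, an L position)
n=8: W (go to 3, an L position)
n=9: W (go to 3, an L position)
n=10: L (options 9(W), 6(W), 5(W), 4(W) are all W)
n=11: W (go to 10, an L position)
n=12: L (options 11(W), 8(W), 7(W), 6(W) are all W)
n=13: W (go to 12, an L position)
n=14: W (go to 10, an L position)
n=15: W (go to 10, an L position)
n=16: W (go to 12, an L position)
n=17: W (go to 12, an L position)
n=18: W (go to 12, an L position)
n=19: L (options 18(W), 15(W), 14(W), 13(W) are all W)
n=20: W (go to 19, an L position)
n=21: L (options 20(W), 17(W), 16(W), 15(W) are all W)
Reading off the rows marked L gives the requested list; there are 6 such values of n.

1, 3, 10, 12, 19, 21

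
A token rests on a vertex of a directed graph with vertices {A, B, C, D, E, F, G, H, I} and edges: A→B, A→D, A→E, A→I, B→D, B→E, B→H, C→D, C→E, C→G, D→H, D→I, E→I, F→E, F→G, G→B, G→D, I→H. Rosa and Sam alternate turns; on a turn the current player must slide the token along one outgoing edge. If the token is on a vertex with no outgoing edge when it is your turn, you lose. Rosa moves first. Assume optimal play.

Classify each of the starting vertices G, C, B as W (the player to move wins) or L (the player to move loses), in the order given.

G: L, C: W, B: W

Compute win/loss labels from the base case upward. A position with no move is L. Any other position is W if it can reach an L in one move, else L.
Every edge goes from a vertex to one that appears earlier in the order H, I, D, E, B, A, G, C, F, so processing vertices in that order labels each vertex after all of its successors.
H: no outgoing edge → L
I: reaches L-position H → W
D: reaches L-position H → W
E: only reaches I(W), which is W → L
B: reaches L-position E → W
A: reaches L-position E → W
G: only reaches B(W), D(W), all W → L
C: reaches L-position G → W
F: reaches L-position G → W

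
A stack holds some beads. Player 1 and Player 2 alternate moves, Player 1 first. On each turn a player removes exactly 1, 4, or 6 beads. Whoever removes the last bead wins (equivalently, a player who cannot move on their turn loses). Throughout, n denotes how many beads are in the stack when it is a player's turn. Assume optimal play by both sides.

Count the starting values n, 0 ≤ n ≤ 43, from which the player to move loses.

Label each position W (a win for the player to move) or L (a loss). A position with no legal move is L; any other position is W exactly when some move reaches an L, and L when every move reaches a W.
n=0: no move → L
n=1: W (go to 0, an L position)
n=2: L (sole option 1(W) is W)
n=3: W (go to 2, an L position)
n=4: W (go to 0, an L position)
n=5: L (options 4(W), 1(W) are all W)
n=6: W (go to 5, an L position)
n=7: L (options 6(W), 3(W), 1(W) are all W)
n=8: W (go to 7, an L position)
n=9: W (go to 5, an L position)
n=10: L (options 9(W), 6(W), 4(W) are all W)
n=11: W (go to 10, an L position)
n=12: L (options 11(W), 8(W), 6(W) are all W)
n=13: W (go to 12, an L position)
n=14: W (go to 10, an L position)
n=15: L (options 14(W), 11(W), 9(W) are all W)
n=16: W (go to 15, an L position)
n=17: L (options 16(W), 13(W), 11(W) are all W)
n=18: W (go to 17, an L position)
n=19: W (go to 15, an L position)
n=20: L (options 19(W), 16(W), 14(W) are all W)
n=21: W (go to 20, an L position)
n=22: L (options 21(W), 18(W), 16(W) are all W)
n=23: W (go to 22, an L position)
n=24: W (go to 20, an L position)
n=25: L (options 24(W), 21(W), 19(W) are all W)
n=26: W (go to 25, an L position)
n=27: L (options 26(W), 23(W), 21(W) are all W)
n=28: W (go to 27, an L position)
n=29: W (go to 25, an L position)
n=30: L (options 29(W), 26(W), 24(W) are all W)
n=31: W (go to 30, an L position)
n=32: L (options 31(W), 28(W), 26(W) are all W)
n=33: W (go to 32, an L position)
n=34: W (go to 30, an L position)
n=35: L (options 34(W), 31(W), 29(W) are all W)
n=36: W (go to 35, an L position)
n=37: L (options 36(W), 33(W), 31(W) are all W)
n=38: W (go to 37, an L position)
n=39: W (go to 35, an L position)
n=40: L (options 39(W), 36(W), 34(W) are all W)
n=41: W (go to 40, an L position)
n=42: L (options 41(W), 38(W), 36(W) are all W)
n=43: W (go to 42, an L position)
L entries with 0 ≤ n ≤ 43: n = 0, 2, 5, 7, 10, 12, 15, 17, 20, 22, 25, 27, 30, 32, 35, 37, 40, 42; that makes 18.

18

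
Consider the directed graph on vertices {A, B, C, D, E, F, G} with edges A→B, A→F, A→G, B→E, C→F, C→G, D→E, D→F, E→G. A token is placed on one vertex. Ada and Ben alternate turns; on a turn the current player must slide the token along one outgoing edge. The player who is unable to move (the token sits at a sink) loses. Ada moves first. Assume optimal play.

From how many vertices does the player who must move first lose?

Build the W/L table. Terminal = L. A non-terminal position is W if it has a move to some L; otherwise it is L.
Every edge goes from a vertex to one that appears earlier in the order F, G, E, D, B, A, C, so processing vertices in that order labels each vertex after all of its successors.
F: no outgoing edge → L
G: no outgoing edge → L
E: can move to G, which is L ⇒ W
D: can move to F, which is L ⇒ W
B: the only move is to E(W), a W ⇒ L
A: can move to B, which is L ⇒ W
C: can move to G, which is L ⇒ W
The L vertices are B, F, G; that is 3 in all.

3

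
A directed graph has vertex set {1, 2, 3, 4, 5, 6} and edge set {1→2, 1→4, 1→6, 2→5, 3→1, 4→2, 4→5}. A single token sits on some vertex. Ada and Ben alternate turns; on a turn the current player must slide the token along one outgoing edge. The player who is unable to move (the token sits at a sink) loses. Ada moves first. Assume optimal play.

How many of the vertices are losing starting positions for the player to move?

Build the W/L table. Terminal = L. A non-terminal position is W if it has a move to some L; otherwise it is L.
Every edge goes from a vertex to one that appears earlier in the order 5, 6, 2, 4, 1, 3, so processing vertices in that order labels each vertex after all of its successors.
5: no outgoing edge → L
6: no outgoing edge → L
2: reaches L-position 5 → W
4: reaches L-position 5 → W
1: reaches L-position 6 → W
3: only reaches 1(W), which is W → L
The L vertices are 3, 5, 6; that is 3 in all.

3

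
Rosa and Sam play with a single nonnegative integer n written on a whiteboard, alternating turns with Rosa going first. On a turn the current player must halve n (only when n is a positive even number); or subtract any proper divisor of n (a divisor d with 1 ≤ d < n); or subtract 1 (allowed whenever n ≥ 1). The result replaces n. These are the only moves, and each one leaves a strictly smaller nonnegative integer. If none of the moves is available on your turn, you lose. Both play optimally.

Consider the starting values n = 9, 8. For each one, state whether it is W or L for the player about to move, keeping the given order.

9: L, 8: W

Positions with no move are L. A position that does have a move is losing for the player to move precisely when every available move leads to a winning position for the opponent. Fill in the labels:
n=0: no move → L
n=1: W (go to 0, an L position)
n=2: L (sole option 1(W) is W)
n=3: W (go to 2, an L position)
n=4: W (go to 2, an L position)
n=5: L (sole option 4(W) is W)
n=6: W (go to 5, an L position)
n=7: L (sole option 6(W) is W)
n=8: W (go to 7, an L position)
n=9: L (options 6(W), 8(W) are all W)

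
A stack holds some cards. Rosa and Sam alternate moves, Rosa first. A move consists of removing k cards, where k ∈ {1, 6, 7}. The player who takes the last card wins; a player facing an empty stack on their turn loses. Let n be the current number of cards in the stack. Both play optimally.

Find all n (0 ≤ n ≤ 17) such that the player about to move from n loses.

Compute win/loss labels from the base case upward. A position with no move is L. Any other position is W if it can reach an L in one move, else L.
n=0: no move → L
n=1: →0(L), so W
n=2: →1(W) only, which is W, so L
n=3: →2(L), so W
n=4: →3(W) only, which is W, so L
n=5: →4(L), so W
n=6: →0(L), so W
n=7: →0(L), so W
n=8: →2(L), so W
n=9: →2(L), so W
n=10: →4(L), so W
n=11: →4(L), so W
n=12: →11(W), 6(W), 5(W) — all W, so L
n=13: →12(L), so W
n=14: →13(W), 8(W), 7(W) — all W, so L
n=15: →14(L), so W
n=16: →15(W), 10(W), 9(W) — all W, so L
n=17: →16(L), so W
The losing starting values of n are exactly the entries labelled L in this table (6 of them).

0, 2, 4, 12, 14, 16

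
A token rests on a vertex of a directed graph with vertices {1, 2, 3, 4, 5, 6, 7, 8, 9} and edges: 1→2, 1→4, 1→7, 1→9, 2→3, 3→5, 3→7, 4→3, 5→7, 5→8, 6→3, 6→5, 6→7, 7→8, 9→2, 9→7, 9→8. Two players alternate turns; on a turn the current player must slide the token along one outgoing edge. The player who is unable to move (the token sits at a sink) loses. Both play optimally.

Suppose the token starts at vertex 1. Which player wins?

The second player wins.

Classify positions by backward induction: terminal positions (no move available) are L. From any other position, the mover wins iff some move reaches an L.
Every edge goes from a vertex to one that appears earlier in the order 8, 7, 5, 3, 2, 9, 4, 1, 6, so processing vertices in that order labels each vertex after all of its successors.
8: no outgoing edge → L
7: reaches L-position 8 → W
5: reaches L-position 8 → W
3: only reaches 5(W), 7(W), all W → L
2: reaches L-position 3 → W
9: reaches L-position 8 → W
4: reaches L-position 3 → W
1: only reaches 4(W), 9(W), 2(W), 7(W), all W → L
6: reaches L-position 3 → W
The starting position 1 is L: whatever the player to move does, the opponent receives a W position.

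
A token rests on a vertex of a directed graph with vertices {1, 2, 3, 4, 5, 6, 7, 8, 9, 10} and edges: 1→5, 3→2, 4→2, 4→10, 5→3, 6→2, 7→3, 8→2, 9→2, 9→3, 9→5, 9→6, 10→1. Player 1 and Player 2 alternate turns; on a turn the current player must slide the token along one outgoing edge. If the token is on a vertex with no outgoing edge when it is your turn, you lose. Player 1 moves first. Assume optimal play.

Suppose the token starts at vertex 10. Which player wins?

Player 2 wins.

Use the standard recursion: the mover loses at a terminal position; elsewhere, the mover wins exactly when some move hands the opponent an L position.
Every edge goes from a vertex to one that appears earlier in the order 2, 3, 6, 5, 7, 1, 8, 9, 10, 4, so processing vertices in that order labels each vertex after all of its successors.
2: no outgoing edge → L
3: reaches L-position 2 → W
6: reaches L-position 2 → W
5: only reaches 3(W), which is W → L
7: only reaches 3(W), which is W → L
1: reaches L-position 5 → W
8: reaches L-position 2 → W
9: reaches L-position 5 → W
10: only reaches 1(W), which is W → L
4: reaches L-position 10 → W
The starting position 10 is L: whatever Player 1 does, the opponent receives a W position.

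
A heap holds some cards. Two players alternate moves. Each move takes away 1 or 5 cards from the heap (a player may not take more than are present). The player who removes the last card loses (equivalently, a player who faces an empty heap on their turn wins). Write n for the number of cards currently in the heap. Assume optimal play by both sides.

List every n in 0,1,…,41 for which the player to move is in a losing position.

1, 3, 5, 7, 9, 11, 13, 15, 17, 19, 21, 23, 25, 27, 29, 31, 33, 35, 37, 39, 41

Classify positions by backward induction: terminal positions (no move available) are W. From any other position, the mover wins iff some move reaches an L.
n=0: no move; the opponent has just taken the last card and therefore loses → W
n=1: only reaches 0(W), which is W → L
n=2: reaches L-position 1 → W
n=3: only reaches 2(W), which is W → L
n=4: reaches L-position 3 → W
n=5: only reaches 4(W), 0(W), all W → L
n=6: reaches L-position 5 → W
n=7: only reaches 6(W), 2(W), all W → L
n=8: reaches L-position 7 → W
n=9: only reaches 8(W), 4(W), all W → L
n=10: reaches L-position 9 → W
n=11: only reaches 10(W), 6(W), all W → L
n=12: reaches L-position 11 → W
n=13: only reaches 12(W), 8(W), all W → L
n=14: reaches L-position 13 → W
n=15: only reaches 14(W), 10(W), all W → L
n=16: reaches L-position 15 → W
n=17: only reaches 16(W), 12(W), all W → L
n=18: reaches L-position 17 → W
n=19: only reaches 18(W), 14(W), all W → L
n=20: reaches L-position 19 → W
n=21: only reaches 20(W), 16(W), all W → L
n=22: reaches L-position 21 → W
n=23: only reaches 22(W), 18(W), all W → L
n=24: reaches L-position 23 → W
n=25: only reaches 24(W), 20(W), all W → L
n=26: reaches L-position 25 → W
n=27: only reaches 26(W), 22(W), all W → L
n=28: reaches L-position 27 → W
n=29: only reaches 28(W), 24(W), all W → L
n=30: reaches L-position 29 → W
n=31: only reaches 30(W), 26(W), all W → L
n=32: reaches L-position 31 → W
n=33: only reaches 32(W), 28(W), all W → L
n=34: reaches L-position 33 → W
n=35: only reaches 34(W), 30(W), all W → L
n=36: reaches L-position 35 → W
n=37: only reaches 36(W), 32(W), all W → L
n=38: reaches L-position 37 → W
n=39: only reaches 38(W), 34(W), all W → L
n=40: reaches L-position 39 → W
n=41: only reaches 40(W), 36(W), all W → L
Reading off the rows marked L gives the requested list; there are 21 such values of n.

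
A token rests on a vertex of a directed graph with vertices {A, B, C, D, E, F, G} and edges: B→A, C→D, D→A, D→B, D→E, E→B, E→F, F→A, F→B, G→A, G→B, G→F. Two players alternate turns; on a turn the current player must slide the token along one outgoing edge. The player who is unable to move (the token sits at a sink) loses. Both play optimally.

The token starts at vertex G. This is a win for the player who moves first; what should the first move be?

Move to A.

Use the standard recursion: the mover loses at a terminal position; elsewhere, the mover wins exactly when some move hands the opponent an L position.
Every edge goes from a vertex to one that appears earlier in the order A, B, F, G, E, D, C, so processing vertices in that order labels each vertex after all of its successors.
A: no outgoing edge → L
B: can move to A, which is L ⇒ W
F: can move to A, which is L ⇒ W
G: can move to A, which is L ⇒ W
E: moves to F(W), B(W); every one is W ⇒ L
D: can move to E, which is L ⇒ W
C: the only move is to D(W), a W ⇒ L
From G, the L positions reachable in one move are: A.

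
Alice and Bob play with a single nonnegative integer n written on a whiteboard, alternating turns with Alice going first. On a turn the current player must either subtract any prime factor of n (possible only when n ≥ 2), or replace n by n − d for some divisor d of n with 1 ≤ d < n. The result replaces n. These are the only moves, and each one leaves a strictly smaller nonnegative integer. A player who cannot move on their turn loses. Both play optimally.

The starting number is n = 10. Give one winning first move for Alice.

Classify positions by backward induction: terminal positions (no move available) are L. From any other position, the mover wins iff some move reaches an L.
n=0: no move → L
n=1: no move → L
n=2: →0(L), so W
n=3: →0(L), so W
n=4: →2(W), 3(W) — all W, so L
n=5: →0(L), so W
n=6: →4(L), so W
n=7: →0(L), so W
n=8: →4(L), so W
n=9: →6(W), 8(W) — all W, so L
n=10: →9(L), so W
From 10, the L positions reachable in one move are: 9.

Move to 9.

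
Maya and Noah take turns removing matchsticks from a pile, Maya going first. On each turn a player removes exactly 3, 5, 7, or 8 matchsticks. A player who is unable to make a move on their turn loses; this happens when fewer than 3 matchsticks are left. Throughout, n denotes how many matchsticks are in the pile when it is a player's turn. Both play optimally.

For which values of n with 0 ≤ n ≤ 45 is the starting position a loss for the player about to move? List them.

Build the W/L table. Terminal = L. A non-terminal position is W if it has a move to some L; otherwise it is L.
n=0: no move → L
n=1: no move → L
n=2: no move → L
n=3: reaches L-position 0 → W
n=4: reaches L-position 1 → W
n=5: reaches L-position 2 → W
n=6: reaches L-position 1 → W
n=7: reaches L-position 2 → W
n=8: reaches L-position 1 → W
n=9: reaches L-position 2 → W
n=10: reaches L-position 2 → W
n=11: only reaches 8(W), 6(W), 4(W), 3(W), all W → L
n=12: only reaches 9(W), 7(W), 5(W), 4(W), all W → L
n=13: only reaches 10(W), 8(W), 6(W), 5(W), all W → L
n=14: reaches L-position 11 → W
n=15: reaches L-position 12 → W
n=16: reaches L-position 13 → W
n=17: reaches L-position 12 → W
n=18: reaches L-position 13 → W
n=19: reaches L-position 12 → W
n=20: reaches L-position 13 → W
n=21: reaches L-position 13 → W
n=22: only reaches 19(W), 17(W), 15(W), 14(W), all W → L
n=23: only reaches 20(W), 18(W), 16(W), 15(W), all W → L
n=24: only reaches 21(W), 19(W), 17(W), 16(W), all W → L
n=25: reaches L-position 22 → W
n=26: reaches L-position 23 → W
n=27: reaches L-position 24 → W
n=28: reaches L-position 23 → W
n=29: reaches L-position 24 → W
n=30: reaches L-position 23 → W
n=31: reaches L-position 24 → W
n=32: reaches L-position 24 → W
n=33: only reaches 30(W), 28(W), 26(W), 25(W), all W → L
n=34: only reaches 31(W), 29(W), 27(W), 26(W), all W → L
n=35: only reaches 32(W), 30(W), 28(W), 27(W), all W → L
n=36: reaches L-position 33 → W
n=37: reaches L-position 34 → W
n=38: reaches L-position 35 → W
n=39: reaches L-position 34 → W
n=40: reaches L-position 35 → W
n=41: reaches L-position 34 → W
n=42: reaches L-position 35 → W
n=43: reaches L-position 35 → W
n=44: only reaches 41(W), 39(W), 37(W), 36(W), all W → L
n=45: only reaches 42(W), 40(W), 38(W), 37(W), all W → L
Reading off the rows marked L gives the requested list; there are 14 such values of n.

0, 1, 2, 11, 12, 13, 22, 23, 24, 33, 34, 35, 44, 45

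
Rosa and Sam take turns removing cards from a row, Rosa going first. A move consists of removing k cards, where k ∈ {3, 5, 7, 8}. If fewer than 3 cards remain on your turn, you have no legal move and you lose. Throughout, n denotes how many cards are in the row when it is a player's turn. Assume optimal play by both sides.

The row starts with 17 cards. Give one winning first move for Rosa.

Remove 5, leaving 12.

Positions with no move are L. A position that does have a move is losing for the player to move precisely when every available move leads to a winning position for the opponent. Fill in the labels:
n=0: no move → L
n=1: no move → L
n=2: no move → L
n=3: W (go to 0, an L position)
n=4: W (go to 1, an L position)
n=5: W (go to 2, an L position)
n=6: W (go to 1, an L position)
n=7: W (go to 2, an L position)
n=8: W (go to 1, an L position)
n=9: W (go to 2, an L position)
n=10: W (go to 2, an L position)
n=11: L (options 8(W), 6(W), 4(W), 3(W) are all W)
n=12: L (options 9(W), 7(W), 5(W), 4(W) are all W)
n=13: L (options 10(W), 8(W), 6(W), 5(W) are all W)
n=14: W (go to 11, an L position)
n=15: W (go to 12, an L position)
n=16: W (go to 13, an L position)
n=17: W (go to 12, an L position)
From 17, the L positions reachable in one move are: 12.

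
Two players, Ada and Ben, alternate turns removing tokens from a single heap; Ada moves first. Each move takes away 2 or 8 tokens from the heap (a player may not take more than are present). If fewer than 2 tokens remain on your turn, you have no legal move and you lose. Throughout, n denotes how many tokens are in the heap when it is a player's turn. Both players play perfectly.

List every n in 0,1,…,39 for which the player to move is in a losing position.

0, 1, 4, 5, 10, 11, 14, 15, 20, 21, 24, 25, 30, 31, 34, 35

Classify positions by backward induction: terminal positions (no move available) are L. From any other position, the mover wins iff some move reaches an L.
n=0: no move → L
n=1: no move → L
n=2: reaches L-position 0 → W
n=3: reaches L-position 1 → W
n=4: only reaches 2(W), which is W → L
n=5: only reaches 3(W), which is W → L
n=6: reaches L-position 4 → W
n=7: reaches L-position 5 → W
n=8: reaches L-position 0 → W
n=9: reaches L-position 1 → W
n=10: only reaches 8(W), 2(W), all W → L
n=11: only reaches 9(W), 3(W), all W → L
n=12: reaches L-position 10 → W
n=13: reaches L-position 11 → W
n=14: only reaches 12(W), 6(W), all W → L
n=15: only reaches 13(W), 7(W), all W → L
n=16: reaches L-position 14 → W
n=17: reaches L-position 15 → W
n=18: reaches L-position 10 → W
n=19: reaches L-position 11 → W
n=20: only reaches 18(W), 12(W), all W → L
n=21: only reaches 19(W), 13(W), all W → L
n=22: reaches L-position 20 → W
n=23: reaches L-position 21 → W
n=24: only reaches 22(W), 16(W), all W → L
n=25: only reaches 23(W), 17(W), all W → L
n=26: reaches L-position 24 → W
n=27: reaches L-position 25 → W
n=28: reaches L-position 20 → W
n=29: reaches L-position 21 → W
n=30: only reaches 28(W), 22(W), all W → L
n=31: only reaches 29(W), 23(W), all W → L
n=32: reaches L-position 30 → W
n=33: reaches L-position 31 → W
n=34: only reaches 32(W), 26(W), all W → L
n=35: only reaches 33(W), 27(W), all W → L
n=36: reaches L-position 34 → W
n=37: reaches L-position 35 → W
n=38: reaches L-position 30 → W
n=39: reaches L-position 31 → W
Reading off the rows marked L gives the requested list; there are 16 such values of n.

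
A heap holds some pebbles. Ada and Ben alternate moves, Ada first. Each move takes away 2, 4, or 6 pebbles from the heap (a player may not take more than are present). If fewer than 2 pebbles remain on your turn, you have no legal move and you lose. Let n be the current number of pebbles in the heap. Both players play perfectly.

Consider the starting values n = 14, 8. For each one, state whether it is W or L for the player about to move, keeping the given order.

Classify positions by backward induction: terminal positions (no move available) are L. From any other position, the mover wins iff some move reaches an L.
n=0: no move → L
n=1: no move → L
n=2: →0(L), so W
n=3: →1(L), so W
n=4: →0(L), so W
n=5: →1(L), so W
n=6: →0(L), so W
n=7: →1(L), so W
n=8: →6(W), 4(W), 2(W) — all W, so L
n=9: →7(W), 5(W), 3(W) — all W, so L
n=10: →8(L), so W
n=11: →9(L), so W
n=12: →8(L), so W
n=13: →9(L), so W
n=14: →8(L), so W

14: W, 8: L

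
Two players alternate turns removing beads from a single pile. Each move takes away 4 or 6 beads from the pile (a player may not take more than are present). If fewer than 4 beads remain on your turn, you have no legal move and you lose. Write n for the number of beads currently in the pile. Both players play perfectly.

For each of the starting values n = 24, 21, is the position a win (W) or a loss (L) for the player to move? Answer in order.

24: W, 21: L

Classify positions by backward induction: terminal positions (no move available) are L. From any other position, the mover wins iff some move reaches an L.
n=0: no move → L
n=1: no move → L
n=2: no move → L
n=3: no move → L
n=4: can move to 0, which is L ⇒ W
n=5: can move to 1, which is L ⇒ W
n=6: can move to 2, which is L ⇒ W
n=7: can move to 3, which is L ⇒ W
n=8: can move to 2, which is L ⇒ W
n=9: can move to 3, which is L ⇒ W
n=10: moves to 6(W), 4(W); every one is W ⇒ L
n=11: moves to 7(W), 5(W); every one is W ⇒ L
n=12: moves to 8(W), 6(W); every one is W ⇒ L
n=13: moves to 9(W), 7(W); every one is W ⇒ L
n=14: can move to 10, which is L ⇒ W
n=15: can move to 11, which is L ⇒ W
n=16: can move to 12, which is L ⇒ W
n=17: can move to 13, which is L ⇒ W
n=18: can move to 12, which is L ⇒ W
n=19: can move to 13, which is L ⇒ W
n=20: moves to 16(W), 14(W); every one is W ⇒ L
n=21: moves to 17(W), 15(W); every one is W ⇒ L
n=22: moves to 18(W), 16(W); every one is W ⇒ L
n=23: moves to 19(W), 17(W); every one is W ⇒ L
n=24: can move to 20, which is L ⇒ W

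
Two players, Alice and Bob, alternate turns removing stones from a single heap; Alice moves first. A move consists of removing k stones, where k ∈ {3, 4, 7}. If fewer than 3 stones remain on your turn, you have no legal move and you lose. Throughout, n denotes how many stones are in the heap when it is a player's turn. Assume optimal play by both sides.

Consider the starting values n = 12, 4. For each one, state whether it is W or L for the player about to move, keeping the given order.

Label each position W (a win for the player to move) or L (a loss). A position with no legal move is L; any other position is W exactly when some move reaches an L, and L when every move reaches a W.
n=0: no move → L
n=1: no move → L
n=2: no move → L
n=3: reaches L-position 0 → W
n=4: reaches L-position 1 → W
n=5: reaches L-position 2 → W
n=6: reaches L-position 2 → W
n=7: reaches L-position 0 → W
n=8: reaches L-position 1 → W
n=9: reaches L-position 2 → W
n=10: only reaches 7(W), 6(W), 3(W), all W → L
n=11: only reaches 8(W), 7(W), 4(W), all W → L
n=12: only reaches 9(W), 8(W), 5(W), all W → L

12: L, 4: W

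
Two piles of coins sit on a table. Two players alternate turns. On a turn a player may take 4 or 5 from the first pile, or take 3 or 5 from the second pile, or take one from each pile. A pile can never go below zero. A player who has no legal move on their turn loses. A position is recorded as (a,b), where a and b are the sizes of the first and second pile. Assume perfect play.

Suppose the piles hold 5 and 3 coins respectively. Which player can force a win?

The second player wins.

Positions with no move are L. A position that does have a move is losing for the player to move precisely when every available move leads to a winning position for the opponent. Fill in the labels:
No move ever increases a pile, so every position that can arise here has a ≤ 5 and b ≤ 3; it is enough to label the cells with 0 ≤ a ≤ 5 and 0 ≤ b ≤ 3.
Every move lowers a or b (never raises either), so fill the grid row by row in increasing a, and left to right within a row: each cell's successors are then already labelled.
      b=0  b=1  b=2  b=3
a=0:    L    L    L    W
a=1:    L    W    W    W
a=2:    L    W    L    W
a=3:    L    W    L    W
a=4:    W    W    W    W
a=5:    W    W    W    L
Cells with no legal move (terminal, hence L): (0,0), (0,1), (0,2), (1,0), (2,0), (3,0).
The remaining L cells, each justified by listing all of its moves:
(2,2): only reaches (1,1)(W), which is W → L
(3,2): only reaches (2,1)(W), which is W → L
(5,3): only reaches (1,3)(W), (0,3)(W), (5,0)(W), (4,2)(W), all W → L
Every other cell has at least one move into one of the L cells above, so it is W.
Every move from (5,3) reaches a W position, so the mover loses.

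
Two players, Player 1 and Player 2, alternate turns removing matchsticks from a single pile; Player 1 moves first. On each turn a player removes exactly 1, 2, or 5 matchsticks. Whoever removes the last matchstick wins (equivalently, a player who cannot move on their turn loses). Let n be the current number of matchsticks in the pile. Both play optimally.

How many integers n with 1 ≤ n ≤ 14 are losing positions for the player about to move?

Work bottom-up. With no move the player to move loses. Otherwise the position is W if at least one move leads to an L position for the opponent, and L if every move leads to a W.
n=0: no move → L
n=1: can move to 0, which is L ⇒ W
n=2: can move to 0, which is L ⇒ W
n=3: moves to 2(W), 1(W); every one is W ⇒ L
n=4: can move to 3, which is L ⇒ W
n=5: can move to 3, which is L ⇒ W
n=6: moves to 5(W), 4(W), 1(W); every one is W ⇒ L
n=7: can move to 6, which is L ⇒ W
n=8: can move to 6, which is L ⇒ W
n=9: moves to 8(W), 7(W), 4(W); every one is W ⇒ L
n=10: can move to 9, which is L ⇒ W
n=11: can move to 9, which is L ⇒ W
n=12: moves to 11(W), 10(W), 7(W); every one is W ⇒ L
n=13: can move to 12, which is L ⇒ W
n=14: can move to 12, which is L ⇒ W
L entries with 1 ≤ n ≤ 14 (n=0 is outside the asked range and is not counted): n = 3, 6, 9, 12; that makes 4.

4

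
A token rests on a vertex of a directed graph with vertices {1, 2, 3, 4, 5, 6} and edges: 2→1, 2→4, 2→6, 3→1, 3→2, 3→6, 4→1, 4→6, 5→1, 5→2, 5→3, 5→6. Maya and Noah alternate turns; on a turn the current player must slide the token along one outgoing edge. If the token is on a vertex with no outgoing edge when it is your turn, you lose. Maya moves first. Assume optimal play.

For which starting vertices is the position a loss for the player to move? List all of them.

Build the W/L table. Terminal = L. A non-terminal position is W if it has a move to some L; otherwise it is L.
Every edge goes from a vertex to one that appears earlier in the order 1, 6, 4, 2, 3, 5, so processing vertices in that order labels each vertex after all of its successors.
1: no outgoing edge → L
6: no outgoing edge → L
4: can move to 6, which is L ⇒ W
2: can move to 6, which is L ⇒ W
3: can move to 6, which is L ⇒ W
5: can move to 6, which is L ⇒ W
The losing starting vertices are exactly the entries labelled L in this table (2 of them).

1, 6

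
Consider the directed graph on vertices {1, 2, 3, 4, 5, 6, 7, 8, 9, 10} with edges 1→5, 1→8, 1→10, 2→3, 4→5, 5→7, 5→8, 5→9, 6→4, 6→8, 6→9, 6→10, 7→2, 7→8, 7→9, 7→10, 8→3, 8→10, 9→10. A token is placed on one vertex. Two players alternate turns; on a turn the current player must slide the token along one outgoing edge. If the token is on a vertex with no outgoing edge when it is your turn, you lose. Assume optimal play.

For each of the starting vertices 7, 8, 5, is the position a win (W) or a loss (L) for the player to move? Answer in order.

Positions with no move are L. A position that does have a move is losing for the player to move precisely when every available move leads to a winning position for the opponent. Fill in the labels:
Every edge goes from a vertex to one that appears earlier in the order 10, 3, 2, 9, 8, 7, 5, 4, 6, 1, so processing vertices in that order labels each vertex after all of its successors.
10: no outgoing edge → L
3: no outgoing edge → L
2: →3(L), so W
9: →10(L), so W
8: →3(L), so W
7: →10(L), so W
5: →7(W), 8(W), 9(W) — all W, so L
4: →5(L), so W
6: →10(L), so W
1: →5(L), so W

7: W, 8: W, 5: L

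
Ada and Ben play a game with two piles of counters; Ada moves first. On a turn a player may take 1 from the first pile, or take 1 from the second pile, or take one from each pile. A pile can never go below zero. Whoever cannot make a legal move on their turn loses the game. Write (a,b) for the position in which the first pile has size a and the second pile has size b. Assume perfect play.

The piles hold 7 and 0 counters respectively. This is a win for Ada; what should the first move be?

Build the W/L table. Terminal = L. A non-terminal position is W if it has a move to some L; otherwise it is L.
No move ever increases a pile, so every position that can arise here has a ≤ 7 and b ≤ 0; it is enough to label the cells with 0 ≤ a ≤ 7 and 0 ≤ b ≤ 0.
Every move lowers a or b (never raises either), so fill the grid row by row in increasing a, and left to right within a row: each cell's successors are then already labelled.
      b=0
a=0:    L
a=1:    W
a=2:    L
a=3:    W
a=4:    L
a=5:    W
a=6:    L
a=7:    W
Cells with no legal move (terminal, hence L): (0,0).
The remaining L cells, each justified by listing all of its moves:
(2,0): L (sole option (1,0)(W) is W)
(4,0): L (sole option (3,0)(W) is W)
(6,0): L (sole option (5,0)(W) is W)
Every other cell has at least one move into one of the L cells above, so it is W.
From (7,0), the L positions reachable in one move are: (6,0).

Move to (6,0).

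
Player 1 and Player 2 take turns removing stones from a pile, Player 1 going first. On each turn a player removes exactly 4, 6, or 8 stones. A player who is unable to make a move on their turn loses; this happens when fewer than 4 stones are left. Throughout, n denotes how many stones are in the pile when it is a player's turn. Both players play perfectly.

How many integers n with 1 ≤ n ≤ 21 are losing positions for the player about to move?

7

Work bottom-up. With no move the player to move loses. Otherwise the position is W if at least one move leads to an L position for the opponent, and L if every move leads to a W.
n=0: no move → L
n=1: no move → L
n=2: no move → L
n=3: no move → L
n=4: W (go to 0, an L position)
n=5: W (go to 1, an L position)
n=6: W (go to 2, an L position)
n=7: W (go to 3, an L position)
n=8: W (go to 2, an L position)
n=9: W (go to 3, an L position)
n=10: W (go to 2, an L position)
n=11: W (go to 3, an L position)
n=12: L (options 8(W), 6(W), 4(W) are all W)
n=13: L (options 9(W), 7(W), 5(W) are all W)
n=14: L (options 10(W), 8(W), 6(W) are all W)
n=15: L (options 11(W), 9(W), 7(W) are all W)
n=16: W (go to 12, an L position)
n=17: W (go to 13, an L position)
n=18: W (go to 14, an L position)
n=19: W (go to 15, an L position)
n=20: W (go to 14, an L position)
n=21: W (go to 15, an L position)
L entries with 1 ≤ n ≤ 21 (n=0 is outside the asked range and is not counted): n = 1, 2, 3, 12, 13, 14, 15; that makes 7.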